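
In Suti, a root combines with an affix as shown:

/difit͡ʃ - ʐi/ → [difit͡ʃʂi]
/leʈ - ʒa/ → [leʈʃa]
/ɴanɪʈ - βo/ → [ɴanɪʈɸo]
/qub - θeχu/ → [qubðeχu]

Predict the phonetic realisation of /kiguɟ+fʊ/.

The data show progressive voicing assimilation: /ʐ/ → [ʂ] after /t͡ʃ/; /ʒ/ → [ʃ] after /ʈ/; /β/ → [ɸ] after /ʈ/; /θ/ → [ð] after /b/. In each pair only voicing changes, matching the preceding consonant, while place and manner stay constant.
/f/ is a voiceless labiodental fricative. The preceding trigger /ɟ/ is voiced, so /f/ must become voiced as well.
A voiced labiodental fricative is [v], so the surface segment is [v].

[kiguɟvʊ]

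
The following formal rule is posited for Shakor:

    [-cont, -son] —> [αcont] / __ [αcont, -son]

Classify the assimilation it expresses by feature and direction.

The rule copies [cont] (continuancy) from the environment onto the target stops; since [±cont] encodes the stop/fricative manner contrast, the assimilating dimension is manner.
Since the environment is written after the underscore, the trigger follows the target; the direction is regressive.

regressive manner assimilation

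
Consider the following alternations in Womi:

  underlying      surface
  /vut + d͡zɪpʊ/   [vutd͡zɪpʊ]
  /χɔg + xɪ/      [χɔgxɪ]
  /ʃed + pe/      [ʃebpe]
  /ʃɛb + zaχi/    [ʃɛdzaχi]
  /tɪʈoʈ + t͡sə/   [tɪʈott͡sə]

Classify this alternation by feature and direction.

Underlying /d/ is realised as [b] next to /p/; /p/ itself does not change.
/d/ is alveolar while /p/ is bilabial; the output [b] is bilabial, matching the trigger — so the feature that spreads is place.
Manner and voice are unchanged, so the assimilation is partial, not total.
Checking the remaining alternations: /b/ → [d] before /z/ (bilabial → alveolar, matching alveolar); /ʈ/ → [t] before /t͡s/ (retroflex → alveolar, matching alveolar) — only place changes, and always toward the following segment.
No alternation appears in [vutd͡zɪpʊ], [χɔgxɪ]: there the adjacent consonants already agree in place (/t/ and /d͡z/ are both alveolar; /g/ and /x/ are both velar), so these forms are consistent with the same rule.
The trigger is the following segment, so the direction is regressive (anticipatory).

regressive place assimilation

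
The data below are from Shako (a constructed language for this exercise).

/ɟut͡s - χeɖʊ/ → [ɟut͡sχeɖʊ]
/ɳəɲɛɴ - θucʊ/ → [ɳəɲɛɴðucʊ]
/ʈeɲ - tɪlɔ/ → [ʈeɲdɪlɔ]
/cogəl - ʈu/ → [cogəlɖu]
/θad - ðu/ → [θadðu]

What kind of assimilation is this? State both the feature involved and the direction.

progressive voicing assimilation

The segment that alternates is /θ/, which surfaces as [ð] when adjacent to /ɴ/.
/θ/ is voiceless while /ɴ/ is voiced; the output [ð] is voiced, matching the trigger — so the feature that spreads is voicing.
Place and manner are unchanged, so the assimilation is partial, not total.
The same holds elsewhere in the data: /t/ → [d] after /ɲ/ (voiceless → voiced, matching voiced); /ʈ/ → [ɖ] after /l/ (voiceless → voiced, matching voiced) — only voicing changes, and always toward the preceding segment.
No alternation appears in [ɟut͡sχeɖʊ], [θadðu]: there the adjacent consonants already agree in voicing (/χ/ and /t͡s/ are both voiceless; /ð/ and /d/ are both voiced), so these forms are consistent with the same rule.
Since the segment that changes follows the conditioning segment, the assimilation is progressive.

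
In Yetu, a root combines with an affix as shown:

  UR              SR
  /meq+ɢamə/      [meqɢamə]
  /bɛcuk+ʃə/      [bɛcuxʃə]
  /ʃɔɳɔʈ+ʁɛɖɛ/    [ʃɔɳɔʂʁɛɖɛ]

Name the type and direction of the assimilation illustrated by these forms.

regressive manner assimilation

Comparing underlying and surface forms, /k/ → [x] is the alternation; the neighbouring /ʃ/ is constant.
The change stop → fricative matches the manner of the following /ʃ/, identifying this as manner assimilation.
Place and voice are unchanged, so the assimilation is partial, not total.
The same holds elsewhere in the data: /ʈ/ → [ʂ] before /ʁ/ (stop → fricative, matching a fricative) — only manner changes, and always toward the following segment.
No alternation appears in [meqɢamə]: there the adjacent consonants already agree in manner (/q/ and /ɢ/ are both stops), so this form is consistent with the same rule.
The trigger is the following segment, so the direction is regressive (anticipatory).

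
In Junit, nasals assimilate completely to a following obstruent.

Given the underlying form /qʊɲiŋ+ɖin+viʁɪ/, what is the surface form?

/ŋ/ is the segment targeted by the rule; it sits immediately before /ɖ/, so it assimilates completely and surfaces as [ɖ].
The same rule applies at the second boundary: /n/ → [v] next to /v/.

[qʊɲiɖɖivviʁɪ]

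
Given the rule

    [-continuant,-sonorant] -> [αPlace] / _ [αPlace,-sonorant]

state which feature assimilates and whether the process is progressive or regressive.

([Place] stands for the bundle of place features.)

regressive place assimilation

The shared variable α links the value of the place features (abbreviated [Place]) on the target to the same value on the neighbouring segment, so place is the feature that assimilates.
Since the environment is written after the underscore, the trigger follows the target; the direction is regressive.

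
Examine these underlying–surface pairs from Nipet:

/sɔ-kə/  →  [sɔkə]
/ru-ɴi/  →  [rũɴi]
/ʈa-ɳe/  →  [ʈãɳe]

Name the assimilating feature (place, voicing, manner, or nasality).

The vowel /u/ surfaces as nasalised [ũ] next to the following nasal /ɴ/ — it has acquired the [+nasal] feature of its neighbour.
Likewise in the remaining data: /a/ → [ã] before /ɳ/ — each time a vowel is nasalised next to a following nasal.
No change occurs in [sɔkə] because the vowel at the boundary is adjacent to an oral consonant, not a nasal (/ɔ/ next to /k/).

nasality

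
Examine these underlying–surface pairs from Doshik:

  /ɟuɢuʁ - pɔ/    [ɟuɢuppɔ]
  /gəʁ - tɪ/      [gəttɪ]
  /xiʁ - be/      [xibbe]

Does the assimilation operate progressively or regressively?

Underlying /ʁ/ is realised as [p] next to /p/; /p/ itself does not change.
The output [p] is identical to the trigger /p/ — every feature (place, manner, voicing) has been copied — so this is total assimilation.
The other forms behave the same way: /ʁ/ → [t] before /t/; /ʁ/ → [b] before /b/ — in each case the output is a copy of the following consonant.
Since the segment that changes precedes the conditioning segment, the assimilation is regressive.

regressive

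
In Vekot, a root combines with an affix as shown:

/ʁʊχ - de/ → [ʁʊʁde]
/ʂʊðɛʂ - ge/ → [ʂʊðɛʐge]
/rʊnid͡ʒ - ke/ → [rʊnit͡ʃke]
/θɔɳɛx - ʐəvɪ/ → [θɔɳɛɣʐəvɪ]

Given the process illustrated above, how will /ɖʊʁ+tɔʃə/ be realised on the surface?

The data show regressive voicing assimilation: /χ/ → [ʁ] before /d/; /ʂ/ → [ʐ] before /g/; /d͡ʒ/ → [t͡ʃ] before /k/; /x/ → [ɣ] before /ʐ/. In each pair only voicing changes, matching the following consonant, while place and manner stay constant.
The rule targets /ʁ/ (voiced uvular fricative), which sits before the trigger /t/ (voiceless).
Changing only its voicing to voiceless gives [χ] — the voiceless uvular fricative.

[ɖʊχtɔʃə]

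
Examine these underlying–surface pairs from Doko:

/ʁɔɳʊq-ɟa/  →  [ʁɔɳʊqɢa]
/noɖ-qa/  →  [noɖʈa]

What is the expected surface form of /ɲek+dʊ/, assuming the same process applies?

The data show progressive place assimilation: /ɟ/ → [ɢ] after /q/; /q/ → [ʈ] after /ɖ/. In each pair only place changes, matching the preceding consonant, while manner and voice stay constant.
The rule targets /d/ (voiced alveolar stop), which sits after the trigger /k/ (velar).
Changing only its place to velar gives [g] — the voiced velar stop.

[ɲekgʊ]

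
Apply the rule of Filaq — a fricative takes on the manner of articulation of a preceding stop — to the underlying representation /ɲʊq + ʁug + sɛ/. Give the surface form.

[ɲʊqɢugtɛ]

The rule targets /ʁ/ (voiced uvular fricative), which sits after the trigger /q/ (stop).
Changing only its manner to stop gives [ɢ] — the voiced uvular stop.
At the second juncture, /s/ likewise becomes [t] adjacent to /g/.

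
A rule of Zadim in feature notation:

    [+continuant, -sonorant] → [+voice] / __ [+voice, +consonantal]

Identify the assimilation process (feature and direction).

The structural change is [+voice], and the conditioning segment [+voice, +consonantal] (a voiced consonant) is itself voiced, so the target comes to share the voicing of its neighbour — voicing assimilation.
The conditioning segment sits to the right of the focus bar, meaning the trigger follows the segment that changes — regressive assimilation.

regressive voicing assimilation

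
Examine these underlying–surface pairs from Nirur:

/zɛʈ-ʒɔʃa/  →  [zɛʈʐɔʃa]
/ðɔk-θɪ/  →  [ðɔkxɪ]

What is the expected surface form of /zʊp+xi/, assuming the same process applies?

The data show progressive place assimilation: /ʒ/ → [ʐ] after /ʈ/; /θ/ → [x] after /k/. In each pair only place changes, matching the preceding consonant, while manner and voice stay constant.
The rule targets /x/ (voiceless velar fricative), which sits after the trigger /p/ (bilabial).
The voiceless bilabial fricative is [ɸ], so /x/ → [ɸ].

[zʊpɸi]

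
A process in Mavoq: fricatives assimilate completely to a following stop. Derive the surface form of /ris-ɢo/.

[riɢɢo]

/s/ is the segment targeted by the rule; it sits immediately before /ɢ/, so it assimilates completely and surfaces as [ɢ].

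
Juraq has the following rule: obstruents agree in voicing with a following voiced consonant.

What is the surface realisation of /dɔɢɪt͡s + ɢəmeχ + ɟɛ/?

[dɔɢɪd͡zɢəmeʁɟɛ]

The rule targets /t͡s/ (voiceless alveolar affricate), which sits before the trigger /ɢ/ (voiced).
Changing only its voicing to voiced gives [d͡z] — the voiced alveolar affricate.
The same rule applies at the second boundary: /χ/ → [ʁ] next to /ɟ/.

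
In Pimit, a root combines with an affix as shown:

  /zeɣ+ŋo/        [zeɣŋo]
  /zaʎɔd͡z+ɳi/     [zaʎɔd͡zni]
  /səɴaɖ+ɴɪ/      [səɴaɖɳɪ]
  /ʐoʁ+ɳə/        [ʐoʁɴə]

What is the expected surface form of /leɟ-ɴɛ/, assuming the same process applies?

The data show progressive place assimilation: /ɳ/ → [n] after /d͡z/; /ɴ/ → [ɳ] after /ɖ/; /ɳ/ → [ɴ] after /ʁ/. In each pair only place changes, matching the preceding consonant, while manner and voice stay constant.
No alternation appears in [zeɣŋo]: there the adjacent consonants already agree in place (/ŋ/ and /ɣ/ are both velar), so this form is consistent with the same rule.
/ɴ/ is a voiced uvular nasal. The preceding trigger /ɟ/ is palatal, so /ɴ/ must become palatal as well.
Changing only its place to palatal gives [ɲ] — the voiced palatal nasal.

[leɟɲɛ]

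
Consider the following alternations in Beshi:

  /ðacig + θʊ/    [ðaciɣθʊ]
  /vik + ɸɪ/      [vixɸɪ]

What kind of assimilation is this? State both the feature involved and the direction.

Comparing underlying and surface forms, /g/ → [ɣ] is the alternation; the neighbouring /θ/ is constant.
/g/ is a stop while /θ/ is a fricative; the output [ɣ] is a fricative, matching the trigger — so the feature that spreads is manner.
Place and voice are unchanged, so the assimilation is partial, not total.
The same holds elsewhere in the data: /k/ → [x] before /ɸ/ (stop → fricative, matching a fricative) — only manner changes, and always toward the following segment.
Since the segment that changes precedes the conditioning segment, the assimilation is regressive.

regressive manner assimilation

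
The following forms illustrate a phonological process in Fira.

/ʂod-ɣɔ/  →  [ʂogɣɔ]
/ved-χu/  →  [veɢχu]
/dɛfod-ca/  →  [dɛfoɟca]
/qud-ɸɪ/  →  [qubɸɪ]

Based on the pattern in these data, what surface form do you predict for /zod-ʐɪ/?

The data show regressive place assimilation: /d/ → [g] before /ɣ/; /d/ → [ɢ] before /χ/; /d/ → [ɟ] before /c/; /d/ → [b] before /ɸ/. In each pair only place changes, matching the following consonant, while manner and voice stay constant.
The rule targets /d/ (voiced alveolar stop), which sits before the trigger /ʐ/ (retroflex).
The voiced retroflex stop is [ɖ], so /d/ → [ɖ].

[zoɖʐɪ]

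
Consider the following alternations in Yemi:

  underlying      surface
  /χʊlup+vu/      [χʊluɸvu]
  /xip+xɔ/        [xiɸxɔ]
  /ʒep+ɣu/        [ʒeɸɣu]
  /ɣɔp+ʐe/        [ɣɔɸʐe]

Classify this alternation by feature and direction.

Comparing underlying and surface forms, /p/ → [ɸ] is the alternation; the neighbouring /v/ is constant.
/p/ is a stop while /v/ is a fricative; the output [ɸ] is a fricative, matching the trigger — so the feature that spreads is manner.
Place and voice are unchanged, so the assimilation is partial, not total.
The other alternating forms pattern the same way: /p/ → [ɸ] before /x/ (stop → fricative, matching a fricative); /p/ → [ɸ] before /ɣ/ (stop → fricative, matching a fricative); /p/ → [ɸ] before /ʐ/ (stop → fricative, matching a fricative) — only manner changes, and always toward the following segment.
Since the segment that changes precedes the conditioning segment, the assimilation is regressive.

regressive manner assimilation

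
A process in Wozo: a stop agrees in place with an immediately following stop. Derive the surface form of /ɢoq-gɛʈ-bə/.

[ɢokgɛpbə]

The rule targets /q/ (voiceless uvular stop), which sits before the trigger /g/ (velar).
A voiceless velar stop is [k], so the surface segment is [k].
The same rule applies at the second boundary: /ʈ/ → [p] next to /b/.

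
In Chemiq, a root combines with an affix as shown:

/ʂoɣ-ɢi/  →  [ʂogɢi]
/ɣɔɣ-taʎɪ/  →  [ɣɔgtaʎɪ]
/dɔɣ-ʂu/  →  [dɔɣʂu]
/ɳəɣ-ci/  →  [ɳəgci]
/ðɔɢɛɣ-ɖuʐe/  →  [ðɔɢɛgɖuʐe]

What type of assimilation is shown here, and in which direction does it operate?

regressive manner assimilation

Comparing underlying and surface forms, /ɣ/ → [g] is the alternation; the neighbouring /ɢ/ is constant.
/ɣ/ is a fricative while /ɢ/ is a stop; the output [g] is a stop, matching the trigger — so the feature that spreads is manner.
Place and voice are unchanged, so the assimilation is partial, not total.
The other alternating forms pattern the same way: /ɣ/ → [g] before /t/ (fricative → stop, matching a stop); /ɣ/ → [g] before /c/ (fricative → stop, matching a stop); /ɣ/ → [g] before /ɖ/ (fricative → stop, matching a stop) — only manner changes, and always toward the following segment.
No alternation appears in [dɔɣʂu]: there the adjacent consonants already agree in manner (/ɣ/ and /ʂ/ are both fricatives), so this form is consistent with the same rule.
The trigger is the following segment, so the direction is regressive (anticipatory).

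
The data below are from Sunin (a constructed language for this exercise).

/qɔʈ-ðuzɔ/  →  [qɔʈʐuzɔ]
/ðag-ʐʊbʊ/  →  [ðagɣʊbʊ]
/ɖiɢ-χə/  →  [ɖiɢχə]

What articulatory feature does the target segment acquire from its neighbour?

Underlying /ð/ is realised as [ʐ] next to /ʈ/; /ʈ/ itself does not change.
The change dental → retroflex matches the place of the preceding /ʈ/, identifying this as place assimilation.
The other alternating form patterns the same way: /ʐ/ → [ɣ] after /g/ (retroflex → velar, matching velar) — only place changes, and always toward the preceding segment.
Nothing changes in [ɖiɢχə]: there the adjacent consonants already agree in place (/χ/ and /ɢ/ are both uvular), so this form is consistent with the same rule.

place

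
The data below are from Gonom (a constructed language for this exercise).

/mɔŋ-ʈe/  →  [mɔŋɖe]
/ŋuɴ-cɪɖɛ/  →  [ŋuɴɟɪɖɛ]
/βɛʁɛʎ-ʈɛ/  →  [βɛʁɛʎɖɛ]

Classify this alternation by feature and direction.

progressive voicing assimilation

The segment that alternates is /ʈ/, which surfaces as [ɖ] when adjacent to /ŋ/.
The change voiceless → voiced matches the voicing of the preceding /ŋ/, identifying this as voicing assimilation.
Place and manner are unchanged, so the assimilation is partial, not total.
Checking the remaining alternations: /c/ → [ɟ] after /ɴ/ (voiceless → voiced, matching voiced); /ʈ/ → [ɖ] after /ʎ/ (voiceless → voiced, matching voiced) — only voicing changes, and always toward the preceding segment.
Since the segment that changes follows the conditioning segment, the assimilation is progressive.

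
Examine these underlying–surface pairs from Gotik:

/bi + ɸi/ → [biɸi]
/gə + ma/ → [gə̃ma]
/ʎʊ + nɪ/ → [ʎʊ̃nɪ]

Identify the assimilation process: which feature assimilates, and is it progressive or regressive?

regressive nasality assimilation (vowel nasalisation)

The vowel /ə/ surfaces as nasalised [ə̃] next to the following nasal /m/ — it has acquired the [+nasal] feature of its neighbour.
Likewise in the remaining data: /ʊ/ → [ʊ̃] before /n/ — each time a vowel is nasalised next to a following nasal.
No change occurs in [biɸi] because the vowel at the boundary is adjacent to an oral consonant, not a nasal (/i/ next to /ɸ/).
Because the conditioning nasal is to the right of the vowel that changes, the process is regressive (anticipatory).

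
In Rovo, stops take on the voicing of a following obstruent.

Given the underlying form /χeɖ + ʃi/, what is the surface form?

The rule targets /ɖ/ (voiced retroflex stop), which sits before the trigger /ʃ/ (voiceless).
The voiceless retroflex stop is [ʈ], so /ɖ/ → [ʈ].

[χeʈʃi]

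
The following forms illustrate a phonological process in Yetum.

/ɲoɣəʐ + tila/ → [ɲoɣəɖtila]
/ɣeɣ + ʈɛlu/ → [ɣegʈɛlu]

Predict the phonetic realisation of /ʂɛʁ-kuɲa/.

[ʂɛɢkuɲa]

The data show regressive manner assimilation: /ʐ/ → [ɖ] before /t/; /ɣ/ → [g] before /ʈ/. In each pair only manner changes, matching the following consonant, while place and voice stay constant.
The rule targets /ʁ/ (voiced uvular fricative), which sits before the trigger /k/ (stop).
A voiced uvular stop is [ɢ], so the surface segment is [ɢ].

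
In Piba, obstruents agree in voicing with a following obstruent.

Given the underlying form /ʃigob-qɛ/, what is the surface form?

/b/ is a voiced bilabial stop. The following trigger /q/ is voiceless, so /b/ must become voiceless as well.
The voiceless bilabial stop is [p], so /b/ → [p].

[ʃigopqɛ]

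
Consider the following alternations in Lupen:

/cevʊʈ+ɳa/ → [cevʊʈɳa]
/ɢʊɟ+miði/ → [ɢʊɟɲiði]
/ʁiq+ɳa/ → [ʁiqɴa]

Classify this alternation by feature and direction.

progressive place assimilation

The segment that alternates is /m/, which surfaces as [ɲ] when adjacent to /ɟ/.
The change bilabial → palatal matches the place of the preceding /ɟ/, identifying this as place assimilation.
Manner and voice are unchanged, so the assimilation is partial, not total.
Checking the remaining alternation: /ɳ/ → [ɴ] after /q/ (retroflex → uvular, matching uvular) — only place changes, and always toward the preceding segment.
Nothing changes in [cevʊʈɳa]: there the adjacent consonants already agree in place (/ɳ/ and /ʈ/ are both retroflex), so this form is consistent with the same rule.
Since the segment that changes follows the conditioning segment, the assimilation is progressive.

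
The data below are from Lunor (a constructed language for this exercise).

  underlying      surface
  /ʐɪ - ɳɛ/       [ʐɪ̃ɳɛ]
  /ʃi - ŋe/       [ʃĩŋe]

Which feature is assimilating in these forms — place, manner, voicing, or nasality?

nasality

The vowel /ɪ/ surfaces as nasalised [ɪ̃] next to the following nasal /ɳ/ — it has acquired the [+nasal] feature of its neighbour.
Likewise in the remaining data: /i/ → [ĩ] before /ŋ/ — each time a vowel is nasalised next to a following nasal.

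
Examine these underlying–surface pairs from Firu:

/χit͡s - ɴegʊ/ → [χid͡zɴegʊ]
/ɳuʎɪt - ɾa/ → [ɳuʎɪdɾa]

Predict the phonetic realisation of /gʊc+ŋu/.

The data show regressive voicing assimilation: /t͡s/ → [d͡z] before /ɴ/; /t/ → [d] before /ɾ/. In each pair only voicing changes, matching the following consonant, while place and manner stay constant.
The rule targets /c/ (voiceless palatal stop), which sits before the trigger /ŋ/ (voiced).
The voiced palatal stop is [ɟ], so /c/ → [ɟ].

[gʊɟŋu]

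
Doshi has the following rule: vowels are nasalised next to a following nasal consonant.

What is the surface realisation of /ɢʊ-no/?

/ʊ/ sits next to the nasal /n/ and is therefore nasalised to [ʊ̃].

[ɢʊ̃no]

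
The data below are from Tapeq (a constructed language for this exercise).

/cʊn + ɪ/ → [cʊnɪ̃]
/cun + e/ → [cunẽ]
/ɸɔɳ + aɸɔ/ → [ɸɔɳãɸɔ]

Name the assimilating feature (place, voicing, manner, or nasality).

nasality

The vowel /ɪ/ surfaces as nasalised [ɪ̃] next to the preceding nasal /n/ — it has acquired the [+nasal] feature of its neighbour.
Likewise in the remaining data: /e/ → [ẽ] after /n/; /a/ → [ã] after /ɳ/ — each time a vowel is nasalised next to a preceding nasal.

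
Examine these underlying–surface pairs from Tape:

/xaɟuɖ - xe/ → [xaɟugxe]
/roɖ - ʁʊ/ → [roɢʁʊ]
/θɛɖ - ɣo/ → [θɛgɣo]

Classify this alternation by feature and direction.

regressive place assimilation

Underlying /ɖ/ is realised as [g] next to /x/; /x/ itself does not change.
/ɖ/ is retroflex while /x/ is velar; the output [g] is velar, matching the trigger — so the feature that spreads is place.
Manner and voice are unchanged, so the assimilation is partial, not total.
The other alternating forms pattern the same way: /ɖ/ → [ɢ] before /ʁ/ (retroflex → uvular, matching uvular); /ɖ/ → [g] before /ɣ/ (retroflex → velar, matching velar) — only place changes, and always toward the following segment.
Since the segment that changes precedes the conditioning segment, the assimilation is regressive.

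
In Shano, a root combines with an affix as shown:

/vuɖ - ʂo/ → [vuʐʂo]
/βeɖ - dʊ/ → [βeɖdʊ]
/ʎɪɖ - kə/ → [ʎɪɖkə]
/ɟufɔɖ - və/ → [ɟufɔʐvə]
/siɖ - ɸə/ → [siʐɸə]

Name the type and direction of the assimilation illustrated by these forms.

Underlying /ɖ/ is realised as [ʐ] next to /ʂ/; /ʂ/ itself does not change.
The change stop → fricative matches the manner of the following /ʂ/, identifying this as manner assimilation.
Place and voice are unchanged, so the assimilation is partial, not total.
Checking the remaining alternations: /ɖ/ → [ʐ] before /v/ (stop → fricative, matching a fricative); /ɖ/ → [ʐ] before /ɸ/ (stop → fricative, matching a fricative) — only manner changes, and always toward the following segment.
Nothing changes in [βeɖdʊ], [ʎɪɖkə]: there the adjacent consonants already agree in manner (/ɖ/ and /d/ are both stops; /ɖ/ and /k/ are both stops), so these forms are consistent with the same rule.
The trigger is the following segment, so the direction is regressive (anticipatory).

regressive manner assimilation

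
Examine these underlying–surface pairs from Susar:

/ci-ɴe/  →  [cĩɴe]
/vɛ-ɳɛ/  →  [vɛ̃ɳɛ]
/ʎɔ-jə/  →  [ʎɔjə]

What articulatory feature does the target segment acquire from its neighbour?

nasality

The vowel /i/ surfaces as nasalised [ĩ] next to the following nasal /ɴ/ — it has acquired the [+nasal] feature of its neighbour.
The other form shows the same pattern: /ɛ/ → [ɛ̃] before /ɳ/ — each time a vowel is nasalised next to a following nasal.
No change occurs in [ʎɔjə] because the vowel at the boundary is adjacent to an oral consonant, not a nasal (/ɔ/ next to /j/).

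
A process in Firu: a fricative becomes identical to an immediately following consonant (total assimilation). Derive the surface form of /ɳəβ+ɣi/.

[ɳəɣɣi]

/β/ is the segment targeted by the rule; it sits immediately before /ɣ/, so it assimilates completely and surfaces as [ɣ].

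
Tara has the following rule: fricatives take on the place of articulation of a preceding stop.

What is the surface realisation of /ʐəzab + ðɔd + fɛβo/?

The rule targets /ð/ (voiced dental fricative), which sits after the trigger /b/ (bilabial).
Changing only its place to bilabial gives [β] — the voiced bilabial fricative.
At the second juncture, /f/ likewise becomes [s] adjacent to /d/.

[ʐəzabβɔdsɛβo]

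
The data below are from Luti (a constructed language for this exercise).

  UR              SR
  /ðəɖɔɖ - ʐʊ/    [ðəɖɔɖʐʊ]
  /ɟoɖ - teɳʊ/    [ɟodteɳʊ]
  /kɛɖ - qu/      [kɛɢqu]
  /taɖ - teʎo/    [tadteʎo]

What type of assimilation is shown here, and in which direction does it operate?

Underlying /ɖ/ is realised as [d] next to /t/; /t/ itself does not change.
The change retroflex → alveolar matches the place of the following /t/, identifying this as place assimilation.
Manner and voice are unchanged, so the assimilation is partial, not total.
The other alternating form patterns the same way: /ɖ/ → [ɢ] before /q/ (retroflex → uvular, matching uvular) — only place changes, and always toward the following segment.
No alternation appears in [ðəɖɔɖʐʊ]: there the adjacent consonants already agree in place (/ɖ/ and /ʐ/ are both retroflex), so this form is consistent with the same rule.
The trigger is the following segment, so the direction is regressive (anticipatory).

regressive place assimilation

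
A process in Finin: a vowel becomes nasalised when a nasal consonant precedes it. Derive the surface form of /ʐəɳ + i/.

[ʐəɳĩ]

The vowel /i/ is adjacent to the preceding nasal /ɳ/, so it acquires [+nasal] and surfaces as [ĩ].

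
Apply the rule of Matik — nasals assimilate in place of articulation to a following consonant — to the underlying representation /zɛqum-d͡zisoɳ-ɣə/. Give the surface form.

[zɛqund͡zisoŋɣə]

/m/ is a voiced bilabial nasal. The following trigger /d͡z/ is alveolar, so /m/ must become alveolar as well.
A voiced alveolar nasal is [n], so the surface segment is [n].
At the second juncture, /ɳ/ likewise becomes [ŋ] adjacent to /ɣ/.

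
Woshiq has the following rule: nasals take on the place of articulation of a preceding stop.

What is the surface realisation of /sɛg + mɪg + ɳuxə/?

[sɛgŋɪgŋuxə]

/m/ is a voiced bilabial nasal. The preceding trigger /g/ is velar, so /m/ must become velar as well.
Changing only its place to velar gives [ŋ] — the voiced velar nasal.
At the second juncture, /ɳ/ likewise becomes [ŋ] adjacent to /g/.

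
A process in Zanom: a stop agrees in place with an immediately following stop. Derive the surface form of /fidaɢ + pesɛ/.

[fidabpesɛ]

The rule targets /ɢ/ (voiced uvular stop), which sits before the trigger /p/ (bilabial).
Changing only its place to bilabial gives [b] — the voiced bilabial stop.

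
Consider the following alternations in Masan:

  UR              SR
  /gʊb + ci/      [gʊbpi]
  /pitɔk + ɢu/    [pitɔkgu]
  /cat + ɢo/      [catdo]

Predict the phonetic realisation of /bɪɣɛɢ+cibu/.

The data show progressive place assimilation: /c/ → [p] after /b/; /ɢ/ → [g] after /k/; /ɢ/ → [d] after /t/. In each pair only place changes, matching the preceding consonant, while manner and voice stay constant.
/c/ is a voiceless palatal stop. The preceding trigger /ɢ/ is uvular, so /c/ must become uvular as well.
Changing only its place to uvular gives [q] — the voiceless uvular stop.

[bɪɣɛɢqibu]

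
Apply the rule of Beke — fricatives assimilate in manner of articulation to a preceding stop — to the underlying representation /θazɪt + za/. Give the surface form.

[θazɪtda]

/z/ is a voiced alveolar fricative. The preceding trigger /t/ is a stop, so /z/ must become a stop as well.
The voiced alveolar stop is [d], so /z/ → [d].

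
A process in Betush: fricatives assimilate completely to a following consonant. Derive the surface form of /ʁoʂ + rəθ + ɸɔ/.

/ʂ/ is the segment targeted by the rule; it sits immediately before /r/, so it assimilates completely and surfaces as [r].
At the second juncture, /θ/ likewise becomes [ɸ] adjacent to /ɸ/.

[ʁorrəɸɸɔ]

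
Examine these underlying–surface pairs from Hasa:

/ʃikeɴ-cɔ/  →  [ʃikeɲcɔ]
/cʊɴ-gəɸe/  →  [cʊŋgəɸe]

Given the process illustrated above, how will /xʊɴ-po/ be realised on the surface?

[xʊmpo]

The data show regressive place assimilation: /ɴ/ → [ɲ] before /c/; /ɴ/ → [ŋ] before /g/. In each pair only place changes, matching the following consonant, while manner and voice stay constant.
The rule targets /ɴ/ (voiced uvular nasal), which sits before the trigger /p/ (bilabial).
A voiced bilabial nasal is [m], so the surface segment is [m].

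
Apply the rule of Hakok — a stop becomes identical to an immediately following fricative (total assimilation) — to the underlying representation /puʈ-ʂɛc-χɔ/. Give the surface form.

/ʈ/ is the segment targeted by the rule; it sits immediately before /ʂ/, so it assimilates completely and surfaces as [ʂ].
At the second juncture, /c/ likewise becomes [χ] adjacent to /χ/.

[puʂʂɛχχɔ]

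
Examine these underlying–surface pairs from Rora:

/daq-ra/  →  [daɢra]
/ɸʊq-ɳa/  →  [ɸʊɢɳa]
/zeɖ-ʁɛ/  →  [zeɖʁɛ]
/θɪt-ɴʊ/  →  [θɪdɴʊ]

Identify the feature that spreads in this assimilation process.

Underlying /q/ is realised as [ɢ] next to /r/; /r/ itself does not change.
/q/ is voiceless while /r/ is voiced; the output [ɢ] is voiced, matching the trigger — so the feature that spreads is voicing.
The same holds elsewhere in the data: /q/ → [ɢ] before /ɳ/ (voiceless → voiced, matching voiced); /t/ → [d] before /ɴ/ (voiceless → voiced, matching voiced) — only voicing changes, and always toward the following segment.
Nothing changes in [zeɖʁɛ]: there the adjacent consonants already agree in voicing (/ɖ/ and /ʁ/ are both voiced), so this form is consistent with the same rule.

voicing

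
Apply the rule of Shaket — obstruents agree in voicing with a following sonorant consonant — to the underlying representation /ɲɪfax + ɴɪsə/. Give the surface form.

[ɲɪfaɣɴɪsə]

The rule targets /x/ (voiceless velar fricative), which sits before the trigger /ɴ/ (voiced).
The voiced velar fricative is [ɣ], so /x/ → [ɣ].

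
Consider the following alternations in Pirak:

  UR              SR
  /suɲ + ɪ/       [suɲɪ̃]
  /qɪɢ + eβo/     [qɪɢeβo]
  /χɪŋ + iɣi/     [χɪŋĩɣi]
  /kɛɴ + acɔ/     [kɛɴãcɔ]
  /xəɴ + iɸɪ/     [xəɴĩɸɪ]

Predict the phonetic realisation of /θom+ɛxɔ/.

[θomɛ̃xɔ]

The data show progressive nasality assimilation (vowel nasalisation): /ɪ/ → [ɪ̃] after /ɲ/; /i/ → [ĩ] after /ŋ/; /a/ → [ã] after /ɴ/; /i/ → [ĩ] after /ɴ/ — a vowel is nasalised by an immediately preceding nasal consonant.
No change occurs in [qɪɢeβo] because the vowel at the boundary is adjacent to an oral consonant, not a nasal (/e/ next to /ɢ/).
The vowel /ɛ/ is adjacent to the preceding nasal /m/, so it acquires [+nasal] and surfaces as [ɛ̃].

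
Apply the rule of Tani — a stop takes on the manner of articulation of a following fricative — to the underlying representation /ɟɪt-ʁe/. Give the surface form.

/t/ is a voiceless alveolar stop. The following trigger /ʁ/ is a fricative, so /t/ must become a fricative as well.
A voiceless alveolar fricative is [s], so the surface segment is [s].

[ɟɪsʁe]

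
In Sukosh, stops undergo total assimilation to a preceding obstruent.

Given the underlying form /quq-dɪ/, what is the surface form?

/d/ is the segment targeted by the rule; it sits immediately after /q/, so it assimilates completely and surfaces as [q].

[quqqɪ]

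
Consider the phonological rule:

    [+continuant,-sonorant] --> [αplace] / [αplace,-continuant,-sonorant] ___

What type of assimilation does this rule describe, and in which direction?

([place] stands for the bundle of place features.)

progressive place assimilation

The shared variable α links the value of the place features (abbreviated [place]) on the target to the same value on the neighbouring segment, so place is the feature that assimilates.
Since the environment is written before the underscore, the trigger precedes the target; the direction is progressive.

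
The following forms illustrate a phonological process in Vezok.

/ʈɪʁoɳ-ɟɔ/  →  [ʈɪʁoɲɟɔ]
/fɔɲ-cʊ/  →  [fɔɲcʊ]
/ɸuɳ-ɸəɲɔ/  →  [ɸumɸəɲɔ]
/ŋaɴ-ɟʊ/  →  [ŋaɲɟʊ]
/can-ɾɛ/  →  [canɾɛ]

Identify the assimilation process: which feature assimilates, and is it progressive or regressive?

The segment that alternates is /ɳ/, which surfaces as [ɲ] when adjacent to /ɟ/.
The change retroflex → palatal matches the place of the following /ɟ/, identifying this as place assimilation.
Manner and voice are unchanged, so the assimilation is partial, not total.
Checking the remaining alternations: /ɳ/ → [m] before /ɸ/ (retroflex → bilabial, matching bilabial); /ɴ/ → [ɲ] before /ɟ/ (uvular → palatal, matching palatal) — only place changes, and always toward the following segment.
Nothing changes in [fɔɲcʊ], [canɾɛ]: there the adjacent consonants already agree in place (/ɲ/ and /c/ are both palatal; /n/ and /ɾ/ are both alveolar), so these forms are consistent with the same rule.
The trigger is the following segment, so the direction is regressive (anticipatory).

regressive place assimilation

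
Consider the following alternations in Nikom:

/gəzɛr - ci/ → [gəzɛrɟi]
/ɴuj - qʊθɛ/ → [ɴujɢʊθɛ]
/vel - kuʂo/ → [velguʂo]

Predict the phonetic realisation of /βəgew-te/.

[βəgewde]

The data show progressive voicing assimilation: /c/ → [ɟ] after /r/; /q/ → [ɢ] after /j/; /k/ → [g] after /l/. In each pair only voicing changes, matching the preceding consonant, while place and manner stay constant.
/t/ is a voiceless alveolar stop. The preceding trigger /w/ is voiced, so /t/ must become voiced as well.
The voiced alveolar stop is [d], so /t/ → [d].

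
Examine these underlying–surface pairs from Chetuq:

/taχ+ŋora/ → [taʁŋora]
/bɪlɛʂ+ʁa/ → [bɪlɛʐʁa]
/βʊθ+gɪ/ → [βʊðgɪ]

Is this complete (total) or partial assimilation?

partial assimilation

Underlying /χ/ is realised as [ʁ] next to /ŋ/; /ŋ/ itself does not change.
/χ/ is voiceless while /ŋ/ is voiced; the output [ʁ] is voiced, matching the trigger — so the feature that spreads is voicing.
Place and manner are unchanged, so the assimilation is partial, not total.
The same holds elsewhere in the data: /ʂ/ → [ʐ] before /ʁ/ (voiceless → voiced, matching voiced); /θ/ → [ð] before /g/ (voiceless → voiced, matching voiced) — only voicing changes, and always toward the following segment.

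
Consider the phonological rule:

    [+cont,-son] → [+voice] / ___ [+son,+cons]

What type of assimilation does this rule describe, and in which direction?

The target ([+cont,-son], fricatives) acquires [+voice] next to a sonorant consonant ([+son,+cons]) — it takes on the voicing of its neighbour, so the feature that spreads is voicing.
The conditioning segment sits to the right of the focus bar, meaning the trigger follows the segment that changes — regressive assimilation.

regressive voicing assimilation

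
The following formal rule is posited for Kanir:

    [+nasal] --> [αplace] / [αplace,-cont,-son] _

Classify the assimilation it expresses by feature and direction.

The shared variable α links the value of the place features (abbreviated [place]) on the target to the same value on the neighbouring segment, so place is the feature that assimilates.
The conditioning segment sits to the left of the focus bar, meaning the trigger precedes the segment that changes — progressive assimilation.

progressive place assimilation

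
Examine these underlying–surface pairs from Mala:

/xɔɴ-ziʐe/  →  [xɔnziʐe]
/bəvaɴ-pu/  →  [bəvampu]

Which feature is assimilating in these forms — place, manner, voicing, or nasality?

Underlying /ɴ/ is realised as [n] next to /z/; /z/ itself does not change.
/ɴ/ is uvular while /z/ is alveolar; the output [n] is alveolar, matching the trigger — so the feature that spreads is place.
The other alternating form patterns the same way: /ɴ/ → [m] before /p/ (uvular → bilabial, matching bilabial) — only place changes, and always toward the following segment.

place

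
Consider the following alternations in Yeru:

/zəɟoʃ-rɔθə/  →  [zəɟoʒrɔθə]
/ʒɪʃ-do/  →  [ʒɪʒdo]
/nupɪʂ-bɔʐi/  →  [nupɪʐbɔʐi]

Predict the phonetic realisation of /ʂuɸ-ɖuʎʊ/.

[ʂuβɖuʎʊ]

The data show regressive voicing assimilation: /ʃ/ → [ʒ] before /r/; /ʃ/ → [ʒ] before /d/; /ʂ/ → [ʐ] before /b/. In each pair only voicing changes, matching the following consonant, while place and manner stay constant.
The rule targets /ɸ/ (voiceless bilabial fricative), which sits before the trigger /ɖ/ (voiced).
The voiced bilabial fricative is [β], so /ɸ/ → [β].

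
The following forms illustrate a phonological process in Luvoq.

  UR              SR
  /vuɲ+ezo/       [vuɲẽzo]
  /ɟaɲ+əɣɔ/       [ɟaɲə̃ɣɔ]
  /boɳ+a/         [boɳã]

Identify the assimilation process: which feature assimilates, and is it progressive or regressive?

The vowel /e/ surfaces as nasalised [ẽ] next to the preceding nasal /ɲ/ — it has acquired the [+nasal] feature of its neighbour.
The other forms show the same pattern: /ə/ → [ə̃] after /ɲ/; /a/ → [ã] after /ɳ/ — each time a vowel is nasalised next to a preceding nasal.
Because the conditioning nasal is to the left of the vowel that changes, the process is progressive (perseverative).

progressive nasality assimilation (vowel nasalisation)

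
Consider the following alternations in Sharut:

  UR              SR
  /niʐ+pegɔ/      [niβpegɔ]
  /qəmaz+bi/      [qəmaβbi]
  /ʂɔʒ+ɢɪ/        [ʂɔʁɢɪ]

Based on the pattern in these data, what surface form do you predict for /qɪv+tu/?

[qɪztu]

The data show regressive place assimilation: /ʐ/ → [β] before /p/; /z/ → [β] before /b/; /ʒ/ → [ʁ] before /ɢ/. In each pair only place changes, matching the following consonant, while manner and voice stay constant.
/v/ is a voiced labiodental fricative. The following trigger /t/ is alveolar, so /v/ must become alveolar as well.
A voiced alveolar fricative is [z], so the surface segment is [z].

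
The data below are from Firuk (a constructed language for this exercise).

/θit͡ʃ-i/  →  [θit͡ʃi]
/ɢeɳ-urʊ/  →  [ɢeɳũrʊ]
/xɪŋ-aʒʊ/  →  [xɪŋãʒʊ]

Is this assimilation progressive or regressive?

progressive

The vowel /u/ surfaces as nasalised [ũ] next to the preceding nasal /ɳ/ — it has acquired the [+nasal] feature of its neighbour.
The other form shows the same pattern: /a/ → [ã] after /ŋ/ — each time a vowel is nasalised next to a preceding nasal.
No change occurs in [θit͡ʃi] because the vowel at the boundary is adjacent to an oral consonant, not a nasal (/i/ next to /t͡ʃ/).
Because the conditioning nasal is to the left of the vowel that changes, the process is progressive (perseverative).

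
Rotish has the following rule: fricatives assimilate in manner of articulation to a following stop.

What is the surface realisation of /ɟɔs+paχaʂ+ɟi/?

[ɟɔtpaχaʈɟi]

/s/ is a voiceless alveolar fricative. The following trigger /p/ is a stop, so /s/ must become a stop as well.
The voiceless alveolar stop is [t], so /s/ → [t].
The same rule applies at the second boundary: /ʂ/ → [ʈ] next to /ɟ/.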